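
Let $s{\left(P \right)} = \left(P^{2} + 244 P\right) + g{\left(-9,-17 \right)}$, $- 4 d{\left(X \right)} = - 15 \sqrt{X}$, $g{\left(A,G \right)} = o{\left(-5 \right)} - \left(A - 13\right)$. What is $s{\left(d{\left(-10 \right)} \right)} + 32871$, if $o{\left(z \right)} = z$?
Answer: $\frac{261979}{8} + 915 i \sqrt{10} \approx 32747.0 + 2893.5 i$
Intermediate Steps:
$g{\left(A,G \right)} = 8 - A$ ($g{\left(A,G \right)} = -5 - \left(A - 13\right) = -5 - \left(-13 + A\right) = 8 - A$)
$d{\left(X \right)} = \frac{15 \sqrt{X}}{4}$ ($d{\left(X \right)} = - \frac{\left(-15\right) \sqrt{X}}{4} = \frac{15 \sqrt{X}}{4}$)
$s{\left(P \right)} = 17 + P^{2} + 244 P$ ($s{\left(P \right)} = \left(P^{2} + 244 P\right) + \left(8 - -9\right) = \left(P^{2} + 244 P\right) + \left(8 + 9\right) = \left(P^{2} + 244 P\right) + 17 = 17 + P^{2} + 244 P$)
$s{\left(d{\left(-10 \right)} \right)} + 32871 = \left(17 + \left(\frac{15 \sqrt{-10}}{4}\right)^{2} + 244 \frac{15 \sqrt{-10}}{4}\right) + 32871 = \left(17 + \left(\frac{15 i \sqrt{10}}{4}\right)^{2} + 244 \frac{15 i \sqrt{10}}{4}\right) + 32871 = \left(17 - \frac{1125}{8} + 915 i \sqrt{10}\right) + 32871 = \left(- \frac{989}{8} + 915 i \sqrt{10}\right) + 32871 = \frac{261979}{8} + 915 i \sqrt{10}$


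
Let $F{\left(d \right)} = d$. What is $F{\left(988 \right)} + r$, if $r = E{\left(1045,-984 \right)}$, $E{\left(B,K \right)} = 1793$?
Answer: $2781$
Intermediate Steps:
$r = 1793$
$F{\left(988 \right)} + r = 988 + 1793 = 2781$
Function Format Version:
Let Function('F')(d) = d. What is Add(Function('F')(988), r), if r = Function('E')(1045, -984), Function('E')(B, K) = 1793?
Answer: 2781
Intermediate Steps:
r = 1793
Add(Function('F')(988), r) = Add(988, 1793) = 2781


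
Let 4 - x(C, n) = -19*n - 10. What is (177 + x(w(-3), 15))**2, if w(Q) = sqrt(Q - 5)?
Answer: 226576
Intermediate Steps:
w(Q) = sqrt(-5 + Q)
x(C, n) = 14 + 19*n (x(C, n) = 4 - (-19*n - 10) = 4 - (-10 - 19*n) = 4 + (10 + 19*n) = 14 + 19*n)
(177 + x(w(-3), 15))**2 = (177 + (14 + 19*15))**2 = (177 + (14 + 285))**2 = (177 + 299)**2 = 476**2 = 226576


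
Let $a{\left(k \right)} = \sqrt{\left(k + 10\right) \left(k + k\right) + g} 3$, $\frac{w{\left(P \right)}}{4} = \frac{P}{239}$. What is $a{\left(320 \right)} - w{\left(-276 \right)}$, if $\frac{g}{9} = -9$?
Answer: $\frac{1104}{239} + 3 \sqrt{211119} \approx 1383.1$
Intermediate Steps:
$g = -81$ ($g = 9 \left(-9\right) = -81$)
$w{\left(P \right)} = \frac{4 P}{239}$ ($w{\left(P \right)} = 4 \frac{P}{239} = \frac{4 P}{239}$)
$a{\left(k \right)} = 3 \sqrt{-81 + 2 k \left(10 + k\right)}$ ($a{\left(k \right)} = \sqrt{\left(k + 10\right) \left(k + k\right) - 81} \cdot 3 = \sqrt{\left(10 + k\right) 2 k - 81} \cdot 3 = \sqrt{2 k \left(10 + k\right) - 81} \cdot 3 = \sqrt{-81 + 2 k \left(10 + k\right)} 3 = 3 \sqrt{-81 + 2 k \left(10 + k\right)}$)
$a{\left(320 \right)} - w{\left(-276 \right)} = 3 \sqrt{-81 + 2 \cdot 320^{2} + 20 \cdot 320} - \frac{4}{239} \left(-276\right) = 3 \sqrt{-81 + 2 \cdot 102400 + 6400} - - \frac{1104}{239} = 3 \sqrt{-81 + 204800 + 6400} + \frac{1104}{239} = 3 \sqrt{211119} + \frac{1104}{239} = \frac{1104}{239} + 3 \sqrt{211119}$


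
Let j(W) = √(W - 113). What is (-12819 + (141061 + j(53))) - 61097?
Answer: 67145 + 2*I*√15 ≈ 67145.0 + 7.746*I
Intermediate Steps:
j(W) = √(-113 + W)
(-12819 + (141061 + j(53))) - 61097 = (-12819 + (141061 + √(-113 + 53))) - 61097 = (-12819 + (141061 + √(-60))) - 61097 = (-12819 + (141061 + 2*I*√15)) - 61097 = (128242 + 2*I*√15) - 61097 = 67145 + 2*I*√15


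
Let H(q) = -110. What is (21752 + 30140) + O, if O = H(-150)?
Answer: 51782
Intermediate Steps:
O = -110
(21752 + 30140) + O = (21752 + 30140) - 110 = 51892 - 110 = 51782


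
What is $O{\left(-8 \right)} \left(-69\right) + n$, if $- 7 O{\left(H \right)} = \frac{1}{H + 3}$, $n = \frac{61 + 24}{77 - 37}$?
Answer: $\frac{43}{280} \approx 0.15357$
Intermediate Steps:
$n = \frac{17}{8}$ ($n = \frac{85}{40} = 85 \cdot \frac{1}{40} = \frac{17}{8} \approx 2.125$)
$O{\left(H \right)} = - \frac{1}{7 \left(3 + H\right)}$ ($O{\left(H \right)} = - \frac{1}{7 \left(H + 3\right)} = - \frac{1}{7 \left(3 + H\right)}$)
$O{\left(-8 \right)} \left(-69\right) + n = - \frac{1}{21 + 7 \left(-8\right)} \left(-69\right) + \frac{17}{8} = - \frac{1}{21 - 56} \left(-69\right) + \frac{17}{8} = - \frac{1}{-35} \left(-69\right) + \frac{17}{8} = \left(-1\right) \left(- \frac{1}{35}\right) \left(-69\right) + \frac{17}{8} = \frac{1}{35} \left(-69\right) + \frac{17}{8} = - \frac{69}{35} + \frac{17}{8} = \frac{43}{280}$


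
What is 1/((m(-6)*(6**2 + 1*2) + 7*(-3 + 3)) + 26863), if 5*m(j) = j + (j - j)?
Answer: 5/134087 ≈ 3.7289e-5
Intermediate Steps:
m(j) = j/5 (m(j) = (j + (j - j))/5 = (j + 0)/5 = j/5)
1/((m(-6)*(6**2 + 1*2) + 7*(-3 + 3)) + 26863) = 1/((((1/5)*(-6))*(6**2 + 1*2) + 7*(-3 + 3)) + 26863) = 1/((-6*(36 + 2)/5 + 7*0) + 26863) = 1/((-6/5*38 + 0) + 26863) = 1/((-228/5 + 0) + 26863) = 1/(-228/5 + 26863) = 1/(134087/5) = 5/134087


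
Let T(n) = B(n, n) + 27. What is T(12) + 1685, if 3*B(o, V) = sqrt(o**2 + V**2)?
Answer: 1712 + 4*sqrt(2) ≈ 1717.7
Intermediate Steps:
B(o, V) = sqrt(V**2 + o**2)/3 (B(o, V) = sqrt(o**2 + V**2)/3 = sqrt(V**2 + o**2)/3)
T(n) = 27 + sqrt(2)*sqrt(n**2)/3 (T(n) = sqrt(n**2 + n**2)/3 + 27 = sqrt(2*n**2)/3 + 27 = (sqrt(2)*sqrt(n**2))/3 + 27 = sqrt(2)*sqrt(n**2)/3 + 27 = 27 + sqrt(2)*sqrt(n**2)/3)
T(12) + 1685 = (27 + sqrt(2)*sqrt(12**2)/3) + 1685 = (27 + sqrt(2)*sqrt(144)/3) + 1685 = (27 + (1/3)*sqrt(2)*12) + 1685 = (27 + 4*sqrt(2)) + 1685 = 1712 + 4*sqrt(2)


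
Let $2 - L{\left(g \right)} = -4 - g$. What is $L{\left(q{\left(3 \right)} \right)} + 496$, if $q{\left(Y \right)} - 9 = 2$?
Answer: $513$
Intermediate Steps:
$q{\left(Y \right)} = 11$ ($q{\left(Y \right)} = 9 + 2 = 11$)
$L{\left(g \right)} = 6 + g$ ($L{\left(g \right)} = 2 - \left(-4 - g\right) = 2 + \left(4 + g\right) = 6 + g$)
$L{\left(q{\left(3 \right)} \right)} + 496 = \left(6 + 11\right) + 496 = 17 + 496 = 513$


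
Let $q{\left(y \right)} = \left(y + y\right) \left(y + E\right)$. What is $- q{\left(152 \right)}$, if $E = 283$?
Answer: $-132240$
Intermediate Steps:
$q{\left(y \right)} = 2 y \left(283 + y\right)$ ($q{\left(y \right)} = \left(y + y\right) \left(y + 283\right) = 2 y \left(283 + y\right)$)
$- q{\left(152 \right)} = - 2 \cdot 152 \left(283 + 152\right) = - 2 \cdot 152 \cdot 435 = \left(-1\right) 132240 = -132240$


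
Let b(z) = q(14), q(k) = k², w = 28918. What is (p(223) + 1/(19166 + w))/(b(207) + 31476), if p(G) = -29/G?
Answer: -1394213/339610367904 ≈ -4.1053e-6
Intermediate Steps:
b(z) = 196 (b(z) = 14² = 196)
(p(223) + 1/(19166 + w))/(b(207) + 31476) = (-29/223 + 1/(19166 + 28918))/(196 + 31476) = (-29*1/223 + 1/48084)/31672 = (-29/223 + 1/48084)*(1/31672) = -1394213/10722732*1/31672 = -1394213/339610367904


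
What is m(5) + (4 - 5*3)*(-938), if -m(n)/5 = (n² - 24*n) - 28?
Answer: 10933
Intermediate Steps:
m(n) = 140 - 5*n² + 120*n (m(n) = -5*((n² - 24*n) - 28) = -5*(-28 + n² - 24*n) = 140 - 5*n² + 120*n)
m(5) + (4 - 5*3)*(-938) = (140 - 5*5² + 120*5) + (4 - 5*3)*(-938) = (140 - 5*25 + 600) + (4 - 15)*(-938) = (140 - 125 + 600) - 11*(-938) = 615 + 10318 = 10933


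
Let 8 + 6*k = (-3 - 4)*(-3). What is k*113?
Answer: 1469/6 ≈ 244.83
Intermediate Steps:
k = 13/6 (k = -4/3 + ((-3 - 4)*(-3))/6 = -4/3 + (-7*(-3))/6 = -4/3 + (1/6)*21 = -4/3 + 7/2 = 13/6 ≈ 2.1667)
k*113 = (13/6)*113 = 1469/6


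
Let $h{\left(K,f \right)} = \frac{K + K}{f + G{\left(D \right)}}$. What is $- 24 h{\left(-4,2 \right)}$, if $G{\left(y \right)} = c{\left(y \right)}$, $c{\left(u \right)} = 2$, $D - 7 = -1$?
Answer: $48$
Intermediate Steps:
$D = 6$ ($D = 7 - 1 = 6$)
$G{\left(y \right)} = 2$
$h{\left(K,f \right)} = \frac{2 K}{2 + f}$ ($h{\left(K,f \right)} = \frac{K + K}{f + 2} = \frac{2 K}{2 + f}$)
$- 24 h{\left(-4,2 \right)} = - 24 \cdot 2 \left(-4\right) \frac{1}{2 + 2} = - 24 \cdot 2 \left(-4\right) \frac{1}{4} = \left(-24\right) \left(-2\right) = 48$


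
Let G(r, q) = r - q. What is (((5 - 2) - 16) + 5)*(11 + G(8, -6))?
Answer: -200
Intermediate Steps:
(((5 - 2) - 16) + 5)*(11 + G(8, -6)) = (((5 - 2) - 16) + 5)*(11 + (8 - 1*(-6))) = ((3 - 16) + 5)*(11 + (8 + 6)) = (-13 + 5)*(11 + 14) = -8*25 = -200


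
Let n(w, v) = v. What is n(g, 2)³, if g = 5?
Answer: 8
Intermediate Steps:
n(g, 2)³ = 2³ = 8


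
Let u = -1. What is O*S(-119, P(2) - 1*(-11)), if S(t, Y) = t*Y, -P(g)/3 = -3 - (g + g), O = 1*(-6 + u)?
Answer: 26656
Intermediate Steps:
O = -7 (O = 1*(-6 - 1) = 1*(-7) = -7)
P(g) = 9 + 6*g (P(g) = -3*(-3 - (g + g)) = -3*(-3 - 2*g) = 9 + 6*g)
S(t, Y) = Y*t
O*S(-119, P(2) - 1*(-11)) = -7*((9 + 6*2) - 1*(-11))*(-119) = -7*((9 + 12) + 11)*(-119) = -7*(21 + 11)*(-119) = -224*(-119) = -7*(-3808) = 26656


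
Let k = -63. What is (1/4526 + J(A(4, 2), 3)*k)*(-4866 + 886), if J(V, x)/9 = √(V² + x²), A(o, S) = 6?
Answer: -1990/2263 + 6769980*√5 ≈ 1.5138e+7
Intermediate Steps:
J(V, x) = 9*√(V² + x²)
(1/4526 + J(A(4, 2), 3)*k)*(-4866 + 886) = (1/4526 + (9*√(6² + 3²))*(-63))*(-4866 + 886) = (1/4526 + (9*√(36 + 9))*(-63))*(-3980) = (1/4526 + (9*√45)*(-63))*(-3980) = (1/4526 + (9*(3*√5))*(-63))*(-3980) = (1/4526 + (27*√5)*(-63))*(-3980) = (1/4526 - 1701*√5)*(-3980) = -1990/2263 + 6769980*√5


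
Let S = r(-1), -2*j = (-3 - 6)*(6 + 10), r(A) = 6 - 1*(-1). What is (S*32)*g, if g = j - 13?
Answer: 13216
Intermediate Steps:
r(A) = 7 (r(A) = 6 + 1 = 7)
j = 72 (j = -(-3 - 6)*(6 + 10)/2 = -(-9)*16/2 = -½*(-144) = 72)
S = 7
g = 59 (g = 72 - 13 = 59)
(S*32)*g = (7*32)*59 = 224*59 = 13216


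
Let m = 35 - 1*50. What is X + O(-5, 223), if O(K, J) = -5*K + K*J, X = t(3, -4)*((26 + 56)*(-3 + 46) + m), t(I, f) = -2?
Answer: -8112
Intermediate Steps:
m = -15 (m = 35 - 50 = -15)
X = -7022 (X = -2*((26 + 56)*(-3 + 46) - 15) = -2*(82*43 - 15) = -2*(3526 - 15) = -2*3511 = -7022)
O(K, J) = -5*K + J*K
X + O(-5, 223) = -7022 - 5*(-5 + 223) = -7022 - 5*218 = -7022 - 1090 = -8112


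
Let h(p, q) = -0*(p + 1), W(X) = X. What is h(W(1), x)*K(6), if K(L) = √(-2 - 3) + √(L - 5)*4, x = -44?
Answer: 0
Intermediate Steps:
h(p, q) = 0 (h(p, q) = -0*(1 + p) = -30*0 = 0)
K(L) = 4*√(-5 + L) + I*√5 (K(L) = √(-5) + √(-5 + L)*4 = I*√5 + 4*√(-5 + L) = 4*√(-5 + L) + I*√5)
h(W(1), x)*K(6) = 0*(4*√(-5 + 6) + I*√5) = 0*(4*√1 + I*√5) = 0*(4*1 + I*√5) = 0*(4 + I*√5) = 0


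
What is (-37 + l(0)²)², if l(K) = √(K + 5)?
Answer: 1024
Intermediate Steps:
l(K) = √(5 + K)
(-37 + l(0)²)² = (-37 + (√(5 + 0))²)² = (-37 + (√5)²)² = (-37 + 5)² = (-32)² = 1024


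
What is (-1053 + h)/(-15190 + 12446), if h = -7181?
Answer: 4117/1372 ≈ 3.0007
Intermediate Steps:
(-1053 + h)/(-15190 + 12446) = (-1053 - 7181)/(-15190 + 12446) = -8234/(-2744) = -8234*(-1/2744) = 4117/1372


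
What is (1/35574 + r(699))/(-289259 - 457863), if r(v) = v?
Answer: -24866227/26578118028 ≈ -0.00093559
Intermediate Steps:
(1/35574 + r(699))/(-289259 - 457863) = (1/35574 + 699)/(-289259 - 457863) = (1/35574 + 699)/(-747122) = (24866227/35574)*(-1/747122) = -24866227/26578118028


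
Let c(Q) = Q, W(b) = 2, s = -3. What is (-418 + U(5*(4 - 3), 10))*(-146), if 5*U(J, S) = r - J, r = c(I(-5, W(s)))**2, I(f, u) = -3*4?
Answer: 284846/5 ≈ 56969.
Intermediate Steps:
I(f, u) = -12
r = 144 (r = (-12)**2 = 144)
U(J, S) = 144/5 - J/5 (U(J, S) = (144 - J)/5 = 144/5 - J/5)
(-418 + U(5*(4 - 3), 10))*(-146) = (-418 + (144/5 - (4 - 3)))*(-146) = (-418 + (144/5 - 1))*(-146) = (-418 + 139/5)*(-146) = -1951/5*(-146) = 284846/5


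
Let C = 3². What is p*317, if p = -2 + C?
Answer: 2219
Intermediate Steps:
C = 9
p = 7 (p = -2 + 9 = 7)
p*317 = 7*317 = 2219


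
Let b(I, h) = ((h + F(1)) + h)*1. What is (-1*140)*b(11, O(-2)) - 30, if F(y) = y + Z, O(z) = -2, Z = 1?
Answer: 250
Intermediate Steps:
F(y) = 1 + y (F(y) = y + 1 = 1 + y)
b(I, h) = 2 + 2*h (b(I, h) = ((h + (1 + 1)) + h)*1 = ((h + 2) + h)*1 = ((2 + h) + h)*1 = (2 + 2*h)*1 = 2 + 2*h)
(-1*140)*b(11, O(-2)) - 30 = (-1*140)*(2 + 2*(-2)) - 30 = -140*(2 - 4) - 30 = -140*(-2) - 30 = 280 - 30 = 250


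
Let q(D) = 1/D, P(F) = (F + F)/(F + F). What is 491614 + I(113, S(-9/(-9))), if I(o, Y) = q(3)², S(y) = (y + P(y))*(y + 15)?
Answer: 4424527/9 ≈ 4.9161e+5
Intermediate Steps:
P(F) = 1 (P(F) = (2*F)/((2*F)) = (2*F)*(1/(2*F)) = 1)
S(y) = (1 + y)*(15 + y) (S(y) = (y + 1)*(y + 15) = (1 + y)*(15 + y))
I(o, Y) = ⅑ (I(o, Y) = (1/3)² = (⅓)² = ⅑)
491614 + I(113, S(-9/(-9))) = 491614 + ⅑ = 4424527/9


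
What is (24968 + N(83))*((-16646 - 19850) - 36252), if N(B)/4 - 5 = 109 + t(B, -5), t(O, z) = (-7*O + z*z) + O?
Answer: -1711905936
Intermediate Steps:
t(O, z) = z² - 6*O (t(O, z) = (-7*O + z²) + O = (z² - 7*O) + O = z² - 6*O)
N(B) = 556 - 24*B (N(B) = 20 + 4*(109 + ((-5)² - 6*B)) = 20 + 4*(109 + (25 - 6*B)) = 20 + 4*(134 - 6*B) = 20 + (536 - 24*B) = 556 - 24*B)
(24968 + N(83))*((-16646 - 19850) - 36252) = (24968 + (556 - 24*83))*((-16646 - 19850) - 36252) = (24968 + (556 - 1992))*(-36496 - 36252) = (24968 - 1436)*(-72748) = 23532*(-72748) = -1711905936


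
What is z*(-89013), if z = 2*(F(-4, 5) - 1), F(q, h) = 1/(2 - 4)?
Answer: 267039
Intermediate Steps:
F(q, h) = -1/2 (F(q, h) = 1/(-2) = -1/2)
z = -3 (z = 2*(-1/2 - 1) = 2*(-3/2) = -3)
z*(-89013) = -3*(-89013) = 267039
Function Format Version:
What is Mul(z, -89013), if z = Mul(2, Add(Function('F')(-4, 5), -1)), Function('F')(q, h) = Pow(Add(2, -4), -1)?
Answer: 267039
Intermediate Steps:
Function('F')(q, h) = Rational(-1, 2) (Function('F')(q, h) = Pow(-2, -1) = Rational(-1, 2))
z = -3 (z = Mul(2, Add(Rational(-1, 2), -1)) = Mul(2, Rational(-3, 2)) = -3)
Mul(z, -89013) = Mul(-3, -89013) = 267039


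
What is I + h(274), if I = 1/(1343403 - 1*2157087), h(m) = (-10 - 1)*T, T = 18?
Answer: -161109433/813684 ≈ -198.00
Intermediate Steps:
h(m) = -198 (h(m) = (-10 - 1)*18 = -11*18 = -198)
I = -1/813684 (I = 1/(1343403 - 2157087) = 1/(-813684) = -1/813684 ≈ -1.2290e-6)
I + h(274) = -1/813684 - 198 = -161109433/813684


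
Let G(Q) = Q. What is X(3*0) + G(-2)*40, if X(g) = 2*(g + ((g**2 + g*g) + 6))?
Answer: -68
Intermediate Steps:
X(g) = 12 + 2*g + 4*g**2 (X(g) = 2*(g + ((g**2 + g**2) + 6)) = 2*(g + (2*g**2 + 6)) = 2*(g + (6 + 2*g**2)) = 2*(6 + g + 2*g**2) = 12 + 2*g + 4*g**2)
X(3*0) + G(-2)*40 = (12 + 2*(3*0) + 4*(3*0)**2) - 2*40 = (12 + 2*0 + 4*0**2) - 80 = (12 + 0 + 4*0) - 80 = (12 + 0 + 0) - 80 = 12 - 80 = -68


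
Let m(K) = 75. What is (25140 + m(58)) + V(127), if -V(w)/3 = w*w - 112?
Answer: -22836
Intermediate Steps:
V(w) = 336 - 3*w**2 (V(w) = -3*(w*w - 112) = -3*(w**2 - 112) = -3*(-112 + w**2) = 336 - 3*w**2)
(25140 + m(58)) + V(127) = (25140 + 75) + (336 - 3*127**2) = 25215 + (336 - 3*16129) = 25215 + (336 - 48387) = 25215 - 48051 = -22836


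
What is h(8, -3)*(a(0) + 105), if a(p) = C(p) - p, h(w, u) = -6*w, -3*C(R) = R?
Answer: -5040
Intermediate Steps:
C(R) = -R/3
a(p) = -4*p/3 (a(p) = -p/3 - p = -4*p/3)
h(8, -3)*(a(0) + 105) = (-6*8)*(-4/3*0 + 105) = -48*(0 + 105) = -48*105 = -5040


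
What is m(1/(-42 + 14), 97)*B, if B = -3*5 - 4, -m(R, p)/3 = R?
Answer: -57/28 ≈ -2.0357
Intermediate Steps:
m(R, p) = -3*R
B = -19 (B = -15 - 4 = -19)
m(1/(-42 + 14), 97)*B = -3/(-42 + 14)*(-19) = -3/(-28)*(-19) = -3*(-1/28)*(-19) = (3/28)*(-19) = -57/28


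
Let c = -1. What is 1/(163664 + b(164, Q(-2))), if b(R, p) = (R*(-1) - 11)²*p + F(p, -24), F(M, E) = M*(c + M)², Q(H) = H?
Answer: 1/102396 ≈ 9.7660e-6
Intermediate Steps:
F(M, E) = M*(-1 + M)²
b(R, p) = p*(-1 + p)² + p*(-11 - R)² (b(R, p) = (R*(-1) - 11)²*p + p*(-1 + p)² = (-R - 11)²*p + p*(-1 + p)² = (-11 - R)²*p + p*(-1 + p)² = p*(-11 - R)² + p*(-1 + p)² = p*(-1 + p)² + p*(-11 - R)²)
1/(163664 + b(164, Q(-2))) = 1/(163664 - 2*((-1 - 2)² + (11 + 164)²)) = 1/(163664 - 2*((-3)² + 175²)) = 1/(163664 - 2*(9 + 30625)) = 1/(163664 - 2*30634) = 1/(163664 - 61268) = 1/102396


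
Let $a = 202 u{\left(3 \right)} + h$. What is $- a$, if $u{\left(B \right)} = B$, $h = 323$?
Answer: $-929$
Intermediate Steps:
$a = 929$ ($a = 202 \cdot 3 + 323 = 606 + 323 = 929$)
$- a = \left(-1\right) 929 = -929$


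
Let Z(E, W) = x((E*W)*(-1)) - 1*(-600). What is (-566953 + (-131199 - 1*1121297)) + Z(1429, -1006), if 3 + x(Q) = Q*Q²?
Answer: 2970917750176336372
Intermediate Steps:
x(Q) = -3 + Q³ (x(Q) = -3 + Q*Q² = -3 + Q³)
Z(E, W) = 597 - E³*W³ (Z(E, W) = (-3 + ((E*W)*(-1))³) - 1*(-600) = (-3 + (-E*W)³) + 600 = (-3 - E³*W³) + 600 = 597 - E³*W³)
(-566953 + (-131199 - 1*1121297)) + Z(1429, -1006) = (-566953 + (-131199 - 1*1121297)) + (597 - 1*1429³*(-1006)³) = (-566953 + (-131199 - 1121297)) + (597 - 1*2918076589*(-1018108216)) = (-566953 - 1252496) + (597 + 2970917750178155224) = -1819449 + 2970917750178155821 = 2970917750176336372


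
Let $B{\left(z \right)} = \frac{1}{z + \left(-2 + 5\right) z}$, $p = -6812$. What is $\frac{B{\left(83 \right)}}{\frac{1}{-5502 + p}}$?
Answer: $- \frac{6157}{166} \approx -37.09$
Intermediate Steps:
$B{\left(z \right)} = \frac{1}{4 z}$ ($B{\left(z \right)} = \frac{1}{z + 3 z} = \frac{1}{4 z}$)
$\frac{B{\left(83 \right)}}{\frac{1}{-5502 + p}} = \frac{\frac{1}{4} \cdot \frac{1}{83}}{\frac{1}{-5502 - 6812}} = \frac{\frac{1}{4} \cdot \frac{1}{83}}{\frac{1}{-12314}} = \frac{1}{332 \left(- \frac{1}{12314}\right)} = \frac{1}{332} \left(-12314\right) = - \frac{6157}{166}$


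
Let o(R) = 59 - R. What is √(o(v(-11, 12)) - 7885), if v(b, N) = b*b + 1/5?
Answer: 2*I*√49670/5 ≈ 89.147*I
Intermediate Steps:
v(b, N) = ⅕ + b² (v(b, N) = b² + ⅕ = ⅕ + b²)
√(o(v(-11, 12)) - 7885) = √((59 - (⅕ + (-11)²)) - 7885) = √((59 - (⅕ + 121)) - 7885) = √((59 - 1*606/5) - 7885) = √((59 - 606/5) - 7885) = √(-311/5 - 7885) = √(-39736/5) = 2*I*√49670/5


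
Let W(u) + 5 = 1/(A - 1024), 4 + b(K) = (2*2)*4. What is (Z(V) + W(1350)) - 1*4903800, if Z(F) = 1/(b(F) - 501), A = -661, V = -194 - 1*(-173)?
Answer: -4040563688999/823965 ≈ -4.9038e+6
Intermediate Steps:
V = -21 (V = -194 + 173 = -21)
b(K) = 12 (b(K) = -4 + (2*2)*4 = -4 + 4*4 = -4 + 16 = 12)
W(u) = -8426/1685 (W(u) = -5 + 1/(-661 - 1024) = -5 + 1/(-1685) = -5 - 1/1685 = -8426/1685)
Z(F) = -1/489 (Z(F) = 1/(12 - 501) = 1/(-489) = -1/489)
(Z(V) + W(1350)) - 1*4903800 = (-1/489 - 8426/1685) - 1*4903800 = -4121999/823965 - 4903800 = -4040563688999/823965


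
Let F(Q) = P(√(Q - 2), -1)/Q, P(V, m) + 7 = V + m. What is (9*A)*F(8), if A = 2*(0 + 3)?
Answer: -54 + 27*√6/4 ≈ -37.466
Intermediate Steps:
A = 6 (A = 2*3 = 6)
P(V, m) = -7 + V + m (P(V, m) = -7 + (V + m) = -7 + V + m)
F(Q) = (-8 + √(-2 + Q))/Q (F(Q) = (-7 + √(Q - 2) - 1)/Q = (-7 + √(-2 + Q) - 1)/Q = (-8 + √(-2 + Q))/Q)
(9*A)*F(8) = (9*6)*((-8 + √(-2 + 8))/8) = 54*((-8 + √6)/8) = 54*(-1 + √6/8) = -54 + 27*√6/4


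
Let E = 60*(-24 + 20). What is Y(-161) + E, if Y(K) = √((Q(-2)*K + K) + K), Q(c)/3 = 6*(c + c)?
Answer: -240 + 7*√230 ≈ -133.84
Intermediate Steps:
E = -240 (E = 60*(-4) = -240)
Q(c) = 36*c (Q(c) = 3*(6*(c + c)) = 3*(6*(2*c)) = 3*(12*c) = 36*c)
Y(K) = √70*√(-K) (Y(K) = √(((36*(-2))*K + K) + K) = √((-72*K + K) + K) = √(-71*K + K) = √(-70*K) = √70*√(-K))
Y(-161) + E = √70*√(-1*(-161)) - 240 = √70*√161 - 240 = 7*√230 - 240 = -240 + 7*√230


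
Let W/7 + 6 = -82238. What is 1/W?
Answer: -1/575708 ≈ -1.7370e-6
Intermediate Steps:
W = -575708 (W = -42 + 7*(-82238) = -42 - 575666 = -575708)
1/W = 1/(-575708) = -1/575708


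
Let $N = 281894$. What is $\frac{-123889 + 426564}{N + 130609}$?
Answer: $\frac{302675}{412503} \approx 0.73375$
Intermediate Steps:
$\frac{-123889 + 426564}{N + 130609} = \frac{-123889 + 426564}{281894 + 130609} = \frac{302675}{412503}$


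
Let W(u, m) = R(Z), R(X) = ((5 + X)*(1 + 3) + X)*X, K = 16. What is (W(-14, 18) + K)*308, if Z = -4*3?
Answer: 152768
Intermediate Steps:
Z = -12
R(X) = X*(20 + 5*X) (R(X) = ((5 + X)*4 + X)*X = ((20 + 4*X) + X)*X = (20 + 5*X)*X = X*(20 + 5*X))
W(u, m) = 480 (W(u, m) = 5*(-12)*(4 - 12) = 5*(-12)*(-8) = 480)
(W(-14, 18) + K)*308 = (480 + 16)*308 = 496*308 = 152768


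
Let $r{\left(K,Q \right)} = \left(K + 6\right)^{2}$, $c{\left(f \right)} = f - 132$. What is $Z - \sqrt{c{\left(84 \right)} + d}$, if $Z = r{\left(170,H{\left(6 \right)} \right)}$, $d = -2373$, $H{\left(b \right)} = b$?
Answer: $30976 - 3 i \sqrt{269} \approx 30976.0 - 49.204 i$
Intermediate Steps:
$c{\left(f \right)} = -132 + f$
$r{\left(K,Q \right)} = \left(6 + K\right)^{2}$
$Z = 30976$ ($Z = \left(6 + 170\right)^{2} = 176^{2} = 30976$)
$Z - \sqrt{c{\left(84 \right)} + d} = 30976 - \sqrt{\left(-132 + 84\right) - 2373} = 30976 - \sqrt{-48 - 2373} = 30976 - \sqrt{-2421} = 30976 - 3 i \sqrt{269}$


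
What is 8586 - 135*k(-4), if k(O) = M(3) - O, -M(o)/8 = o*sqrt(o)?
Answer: 8046 + 3240*sqrt(3) ≈ 13658.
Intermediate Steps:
M(o) = -8*o**(3/2) (M(o) = -8*o*sqrt(o) = -8*o**(3/2))
k(O) = -O - 24*sqrt(3) (k(O) = -24*sqrt(3) - O = -O - 24*sqrt(3))
8586 - 135*k(-4) = 8586 - 135*(-1*(-4) - 24*sqrt(3)) = 8586 - 135*(4 - 24*sqrt(3)) = 8586 - (540 - 3240*sqrt(3)) = 8586 + (-540 + 3240*sqrt(3)) = 8046 + 3240*sqrt(3)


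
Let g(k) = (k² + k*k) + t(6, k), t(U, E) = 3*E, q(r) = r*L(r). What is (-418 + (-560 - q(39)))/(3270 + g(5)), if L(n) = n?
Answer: -2499/3335 ≈ -0.74933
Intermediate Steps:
q(r) = r² (q(r) = r*r = r²)
g(k) = 2*k² + 3*k (g(k) = (k² + k*k) + 3*k = (k² + k²) + 3*k = 2*k² + 3*k)
(-418 + (-560 - q(39)))/(3270 + g(5)) = (-418 + (-560 - 1*39²))/(3270 + 5*(3 + 2*5)) = (-418 + (-560 - 1*1521))/(3270 + 5*(3 + 10)) = (-418 + (-560 - 1521))/(3270 + 5*13) = (-418 - 2081)/(3270 + 65) = -2499/3335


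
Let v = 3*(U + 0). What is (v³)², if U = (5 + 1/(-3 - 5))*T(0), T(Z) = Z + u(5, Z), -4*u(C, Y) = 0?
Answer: 0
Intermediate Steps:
u(C, Y) = 0 (u(C, Y) = -¼*0 = 0)
T(Z) = Z (T(Z) = Z + 0 = Z)
U = 0 (U = (5 + 1/(-3 - 5))*0 = (5 + 1/(-8))*0 = (5 - ⅛)*0 = (39/8)*0 = 0)
v = 0 (v = 3*(0 + 0) = 3*0 = 0)
(v³)² = (0³)² = 0² = 0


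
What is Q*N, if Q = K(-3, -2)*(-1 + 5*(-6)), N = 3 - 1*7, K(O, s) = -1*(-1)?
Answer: 124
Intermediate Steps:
K(O, s) = 1
N = -4 (N = 3 - 7 = -4)
Q = -31 (Q = 1*(-1 + 5*(-6)) = 1*(-1 - 30) = 1*(-31) = -31)
Q*N = -31*(-4) = 124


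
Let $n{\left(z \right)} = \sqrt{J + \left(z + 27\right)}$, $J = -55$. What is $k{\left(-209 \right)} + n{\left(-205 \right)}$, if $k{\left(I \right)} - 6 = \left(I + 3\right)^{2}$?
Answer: $42442 + i \sqrt{233} \approx 42442.0 + 15.264 i$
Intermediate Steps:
$k{\left(I \right)} = 6 + \left(3 + I\right)^{2}$ ($k{\left(I \right)} = 6 + \left(I + 3\right)^{2} = 6 + \left(3 + I\right)^{2}$)
$n{\left(z \right)} = \sqrt{-28 + z}$ ($n{\left(z \right)} = \sqrt{-55 + \left(z + 27\right)} = \sqrt{-55 + \left(27 + z\right)} = \sqrt{-28 + z}$)
$k{\left(-209 \right)} + n{\left(-205 \right)} = \left(6 + \left(3 - 209\right)^{2}\right) + \sqrt{-28 - 205} = \left(6 + \left(-206\right)^{2}\right) + \sqrt{-233} = \left(6 + 42436\right) + i \sqrt{233} = 42442 + i \sqrt{233}$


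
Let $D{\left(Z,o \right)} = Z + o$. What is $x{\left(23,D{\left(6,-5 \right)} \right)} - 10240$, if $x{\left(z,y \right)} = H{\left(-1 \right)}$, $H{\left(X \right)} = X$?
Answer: $-10241$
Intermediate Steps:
$x{\left(z,y \right)} = -1$
$x{\left(23,D{\left(6,-5 \right)} \right)} - 10240 = -1 - 10240 = -10241$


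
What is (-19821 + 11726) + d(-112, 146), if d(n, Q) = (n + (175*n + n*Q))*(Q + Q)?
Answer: -10538783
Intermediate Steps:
d(n, Q) = 2*Q*(176*n + Q*n) (d(n, Q) = (n + (175*n + Q*n))*(2*Q) = (176*n + Q*n)*(2*Q) = 2*Q*(176*n + Q*n))
(-19821 + 11726) + d(-112, 146) = (-19821 + 11726) + 2*146*(-112)*(176 + 146) = -8095 + 2*146*(-112)*322 = -8095 - 10530688 = -10538783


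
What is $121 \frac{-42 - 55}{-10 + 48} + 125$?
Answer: $- \frac{6987}{38} \approx -183.87$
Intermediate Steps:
$121 \frac{-42 - 55}{-10 + 48} + 125 = 121 \left(- \frac{97}{38}\right) + 125 = - \frac{11737}{38} + 125 = - \frac{6987}{38}$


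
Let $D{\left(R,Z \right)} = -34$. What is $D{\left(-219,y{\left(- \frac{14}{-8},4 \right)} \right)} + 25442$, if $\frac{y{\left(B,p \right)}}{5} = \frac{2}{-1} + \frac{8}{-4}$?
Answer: $25408$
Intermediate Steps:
$y{\left(B,p \right)} = -20$ ($y{\left(B,p \right)} = 5 \left(\frac{2}{-1} + \frac{8}{-4}\right) = 5 \left(2 \left(-1\right) + 8 \left(- \frac{1}{4}\right)\right) = 5 \left(-2 - 2\right) = 5 \left(-4\right) = -20$)
$D{\left(-219,y{\left(- \frac{14}{-8},4 \right)} \right)} + 25442 = -34 + 25442 = 25408$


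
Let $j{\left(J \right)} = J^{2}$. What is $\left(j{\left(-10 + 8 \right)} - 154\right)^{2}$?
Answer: $22500$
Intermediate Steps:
$\left(j{\left(-10 + 8 \right)} - 154\right)^{2} = \left(\left(-10 + 8\right)^{2} - 154\right)^{2} = \left(\left(-2\right)^{2} - 154\right)^{2} = \left(4 - 154\right)^{2} = \left(-150\right)^{2} = 22500$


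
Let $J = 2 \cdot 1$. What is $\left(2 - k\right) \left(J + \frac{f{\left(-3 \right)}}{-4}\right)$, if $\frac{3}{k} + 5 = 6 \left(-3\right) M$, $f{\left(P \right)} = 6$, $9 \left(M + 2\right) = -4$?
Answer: $\frac{25}{26} \approx 0.96154$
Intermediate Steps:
$M = - \frac{22}{9}$ ($M = -2 + \frac{1}{9} \left(-4\right) = -2 - \frac{4}{9} = - \frac{22}{9} \approx -2.4444$)
$J = 2$
$k = \frac{1}{13}$ ($k = \frac{3}{-5 + 6 \left(-3\right) \left(- \frac{22}{9}\right)} = \frac{3}{-5 - -44} = \frac{3}{-5 + 44} = \frac{3}{39} = 3 \cdot \frac{1}{39} = \frac{1}{13} \approx 0.076923$)
$\left(2 - k\right) \left(J + \frac{f{\left(-3 \right)}}{-4}\right) = \left(2 - \frac{1}{13}\right) \left(2 + \frac{6}{-4}\right) = \left(2 - \frac{1}{13}\right) \left(2 + 6 \left(- \frac{1}{4}\right)\right) = \frac{25 \left(2 - \frac{3}{2}\right)}{13} = \frac{25}{13} \cdot \frac{1}{2} = \frac{25}{26}$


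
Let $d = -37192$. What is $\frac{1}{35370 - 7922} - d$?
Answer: $\frac{1020846017}{27448} \approx 37192.0$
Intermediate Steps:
$\frac{1}{35370 - 7922} - d = \frac{1}{35370 - 7922} - -37192 = \frac{1}{27448} + 37192 = \frac{1020846017}{27448}$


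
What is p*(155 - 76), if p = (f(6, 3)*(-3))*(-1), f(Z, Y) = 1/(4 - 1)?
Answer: 79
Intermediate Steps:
f(Z, Y) = ⅓ (f(Z, Y) = 1/3 = ⅓)
p = 1 (p = ((⅓)*(-3))*(-1) = -1*(-1) = 1)
p*(155 - 76) = 1*(155 - 76) = 1*79 = 79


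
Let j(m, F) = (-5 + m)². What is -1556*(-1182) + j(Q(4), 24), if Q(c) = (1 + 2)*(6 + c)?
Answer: 1839817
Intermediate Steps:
Q(c) = 18 + 3*c (Q(c) = 3*(6 + c) = 18 + 3*c)
-1556*(-1182) + j(Q(4), 24) = -1556*(-1182) + (-5 + (18 + 3*4))² = 1839192 + (-5 + (18 + 12))² = 1839192 + (-5 + 30)² = 1839192 + 25² = 1839192 + 625 = 1839817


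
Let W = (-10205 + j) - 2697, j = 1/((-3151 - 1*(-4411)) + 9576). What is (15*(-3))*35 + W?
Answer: -156872771/10836 ≈ -14477.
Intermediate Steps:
j = 1/10836 (j = 1/((-3151 + 4411) + 9576) = 1/(1260 + 9576) = 1/10836 ≈ 9.2285e-5)
W = -139806071/10836 (W = (-10205 + 1/10836) - 2697 = -110581379/10836 - 2697 = -139806071/10836 ≈ -12902.)
(15*(-3))*35 + W = (15*(-3))*35 - 139806071/10836 = -45*35 - 139806071/10836 = -1575 - 139806071/10836 = -156872771/10836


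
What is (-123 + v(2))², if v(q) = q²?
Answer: 14161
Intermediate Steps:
(-123 + v(2))² = (-123 + 2²)² = (-123 + 4)² = (-119)² = 14161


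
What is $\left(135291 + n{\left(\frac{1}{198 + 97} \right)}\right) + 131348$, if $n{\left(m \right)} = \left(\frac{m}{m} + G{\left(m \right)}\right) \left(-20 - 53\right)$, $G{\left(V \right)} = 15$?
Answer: $265471$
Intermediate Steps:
$n{\left(m \right)} = -1168$ ($n{\left(m \right)} = \left(\frac{m}{m} + 15\right) \left(-20 - 53\right) = \left(1 + 15\right) \left(-73\right) = 16 \left(-73\right) = -1168$)
$\left(135291 + n{\left(\frac{1}{198 + 97} \right)}\right) + 131348 = \left(135291 - 1168\right) + 131348 = 134123 + 131348 = 265471$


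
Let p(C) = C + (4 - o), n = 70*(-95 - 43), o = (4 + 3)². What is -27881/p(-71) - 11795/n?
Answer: 966781/4002 ≈ 241.57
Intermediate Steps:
o = 49 (o = 7² = 49)
n = -9660 (n = 70*(-138) = -9660)
p(C) = -45 + C (p(C) = C + (4 - 1*49) = C + (4 - 49) = C - 45 = -45 + C)
-27881/p(-71) - 11795/n = -27881/(-45 - 71) - 11795/(-9660) = -27881/(-116) - 11795*(-1/9660) = -27881*(-1/116) + 337/276 = 27881/116 + 337/276 = 966781/4002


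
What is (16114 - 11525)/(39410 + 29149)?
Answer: 4589/68559 ≈ 0.066935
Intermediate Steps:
(16114 - 11525)/(39410 + 29149) = 4589/68559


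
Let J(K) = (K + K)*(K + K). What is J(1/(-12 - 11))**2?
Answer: 16/279841 ≈ 5.7175e-5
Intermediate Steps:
J(K) = 4*K**2 (J(K) = (2*K)*(2*K) = 4*K**2)
J(1/(-12 - 11))**2 = (4*(1/(-12 - 11))**2)**2 = (4*(1/(-23))**2)**2 = (4*(-1/23)**2)**2 = (4*(1/529))**2 = (4/529)**2 = 16/279841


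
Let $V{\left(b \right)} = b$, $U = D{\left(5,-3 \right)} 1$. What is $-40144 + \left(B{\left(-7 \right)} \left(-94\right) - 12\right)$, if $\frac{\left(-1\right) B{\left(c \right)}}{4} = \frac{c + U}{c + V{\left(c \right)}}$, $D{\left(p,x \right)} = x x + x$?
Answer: $- \frac{280904}{7} \approx -40129.0$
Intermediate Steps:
$D{\left(p,x \right)} = x + x^{2}$ ($D{\left(p,x \right)} = x^{2} + x = x + x^{2}$)
$U = 6$ ($U = - 3 \left(1 - 3\right) 1 = \left(-3\right) \left(-2\right) 1 = 6 \cdot 1 = 6$)
$B{\left(c \right)} = - \frac{2 \left(6 + c\right)}{c}$ ($B{\left(c \right)} = - 4 \frac{c + 6}{c + c} = - 4 \frac{6 + c}{2 c} = - \frac{2 \left(6 + c\right)}{c}$)
$-40144 + \left(B{\left(-7 \right)} \left(-94\right) - 12\right) = -40144 - \left(12 - \left(-2 - \frac{12}{-7}\right) \left(-94\right)\right) = -40144 - \left(12 - \left(-2 - - \frac{12}{7}\right) \left(-94\right)\right) = -40144 - \left(12 - \left(-2 + \frac{12}{7}\right) \left(-94\right)\right) = -40144 - - \frac{104}{7} = -40144 + \left(\frac{188}{7} - 12\right) = -40144 + \frac{104}{7} = - \frac{280904}{7}$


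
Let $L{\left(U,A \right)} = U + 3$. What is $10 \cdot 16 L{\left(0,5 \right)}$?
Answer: $480$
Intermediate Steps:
$L{\left(U,A \right)} = 3 + U$
$10 \cdot 16 L{\left(0,5 \right)} = 10 \cdot 16 \left(3 + 0\right) = 160 \cdot 3 = 480$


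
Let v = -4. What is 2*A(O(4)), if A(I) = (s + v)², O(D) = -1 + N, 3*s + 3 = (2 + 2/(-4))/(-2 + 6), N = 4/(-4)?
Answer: 1521/32 ≈ 47.531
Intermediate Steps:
N = -1 (N = 4*(-¼) = -1)
s = -7/8 (s = -1 + ((2 + 2/(-4))/(-2 + 6))/3 = -1 + ((2 + 2*(-¼))/4)/3 = -1 + ((2 - ½)*(¼))/3 = -1 + ((3/2)*(¼))/3 = -1 + (⅓)*(3/8) = -1 + ⅛ = -7/8 ≈ -0.87500)
O(D) = -2 (O(D) = -1 - 1 = -2)
A(I) = 1521/64 (A(I) = (-7/8 - 4)² = (-39/8)² = 1521/64)
2*A(O(4)) = 2*(1521/64) = 1521/32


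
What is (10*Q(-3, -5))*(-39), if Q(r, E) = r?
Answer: 1170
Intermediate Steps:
(10*Q(-3, -5))*(-39) = (10*(-3))*(-39) = -30*(-39) = 1170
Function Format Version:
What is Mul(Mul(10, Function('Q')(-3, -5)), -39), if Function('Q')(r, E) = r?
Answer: 1170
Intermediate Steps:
Mul(Mul(10, Function('Q')(-3, -5)), -39) = Mul(Mul(10, -3), -39) = Mul(-30, -39) = 1170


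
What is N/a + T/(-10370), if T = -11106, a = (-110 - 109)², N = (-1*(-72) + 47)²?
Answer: 339752218/248677785 ≈ 1.3662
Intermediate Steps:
N = 14161 (N = (72 + 47)² = 119² = 14161)
a = 47961 (a = (-219)² = 47961)
N/a + T/(-10370) = 14161/47961 - 11106/(-10370) = 14161*(1/47961) - 11106*(-1/10370) = 14161/47961 + 5553/5185 = 339752218/248677785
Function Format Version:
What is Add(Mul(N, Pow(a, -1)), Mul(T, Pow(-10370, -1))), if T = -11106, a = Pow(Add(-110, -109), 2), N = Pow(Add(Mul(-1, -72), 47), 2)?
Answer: Rational(339752218, 248677785) ≈ 1.3662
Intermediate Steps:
N = 14161 (N = Pow(Add(72, 47), 2) = Pow(119, 2) = 14161)
a = 47961 (a = Pow(-219, 2) = 47961)
Add(Mul(N, Pow(a, -1)), Mul(T, Pow(-10370, -1))) = Add(Mul(14161, Pow(47961, -1)), Mul(-11106, Pow(-10370, -1))) = Add(Mul(14161, Rational(1, 47961)), Mul(-11106, Rational(-1, 10370))) = Add(Rational(14161, 47961), Rational(5553, 5185)) = Rational(339752218, 248677785)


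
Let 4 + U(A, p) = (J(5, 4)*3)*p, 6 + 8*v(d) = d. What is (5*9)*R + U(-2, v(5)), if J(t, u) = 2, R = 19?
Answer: 3401/4 ≈ 850.25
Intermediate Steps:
v(d) = -3/4 + d/8
U(A, p) = -4 + 6*p (U(A, p) = -4 + (2*3)*p = -4 + 6*p)
(5*9)*R + U(-2, v(5)) = (5*9)*19 + (-4 + 6*(-3/4 + (1/8)*5)) = 45*19 + (-4 + 6*(-3/4 + 5/8)) = 855 + (-4 + 6*(-1/8)) = 855 + (-4 - 3/4) = 855 - 19/4 = 3401/4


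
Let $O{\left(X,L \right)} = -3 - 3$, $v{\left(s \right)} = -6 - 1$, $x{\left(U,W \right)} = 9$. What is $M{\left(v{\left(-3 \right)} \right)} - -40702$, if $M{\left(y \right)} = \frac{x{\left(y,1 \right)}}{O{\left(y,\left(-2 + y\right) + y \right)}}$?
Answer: $\frac{81401}{2} \approx 40701.0$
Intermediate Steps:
$v{\left(s \right)} = -7$ ($v{\left(s \right)} = -6 - 1 = -7$)
$O{\left(X,L \right)} = -6$
$M{\left(y \right)} = - \frac{3}{2}$ ($M{\left(y \right)} = \frac{9}{-6} = 9 \left(- \frac{1}{6}\right) = - \frac{3}{2}$)
$M{\left(v{\left(-3 \right)} \right)} - -40702 = - \frac{3}{2} - -40702 = - \frac{3}{2} + 40702 = \frac{81401}{2}$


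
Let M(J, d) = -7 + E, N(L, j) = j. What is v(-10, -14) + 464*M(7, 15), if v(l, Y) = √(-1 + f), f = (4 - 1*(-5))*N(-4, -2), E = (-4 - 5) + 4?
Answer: -5568 + I*√19 ≈ -5568.0 + 4.3589*I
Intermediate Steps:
E = -5 (E = -9 + 4 = -5)
f = -18 (f = (4 - 1*(-5))*(-2) = (4 + 5)*(-2) = 9*(-2) = -18)
M(J, d) = -12 (M(J, d) = -7 - 5 = -12)
v(l, Y) = I*√19 (v(l, Y) = √(-1 - 18) = √(-19) = I*√19)
v(-10, -14) + 464*M(7, 15) = I*√19 + 464*(-12) = I*√19 - 5568 = -5568 + I*√19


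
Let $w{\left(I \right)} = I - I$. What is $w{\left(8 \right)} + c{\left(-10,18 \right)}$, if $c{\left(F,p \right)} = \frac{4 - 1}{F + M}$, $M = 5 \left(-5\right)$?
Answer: $- \frac{3}{35} \approx -0.085714$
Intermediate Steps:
$M = -25$
$w{\left(I \right)} = 0$
$c{\left(F,p \right)} = \frac{3}{-25 + F}$ ($c{\left(F,p \right)} = \frac{4 - 1}{F - 25} = \frac{3}{-25 + F}$)
$w{\left(8 \right)} + c{\left(-10,18 \right)} = 0 + \frac{3}{-25 - 10} = 0 + \frac{3}{-35} = 0 + 3 \left(- \frac{1}{35}\right) = 0 - \frac{3}{35} = - \frac{3}{35}$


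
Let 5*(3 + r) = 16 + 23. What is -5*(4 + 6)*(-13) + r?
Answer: 3274/5 ≈ 654.80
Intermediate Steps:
r = 24/5 (r = -3 + (16 + 23)/5 = -3 + (⅕)*39 = -3 + 39/5 = 24/5 ≈ 4.8000)
-5*(4 + 6)*(-13) + r = -5*(4 + 6)*(-13) + 24/5 = -5*10*(-13) + 24/5 = -50*(-13) + 24/5 = 650 + 24/5 = 3274/5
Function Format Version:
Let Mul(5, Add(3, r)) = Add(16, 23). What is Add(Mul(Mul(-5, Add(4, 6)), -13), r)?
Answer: Rational(3274, 5) ≈ 654.80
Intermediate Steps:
r = Rational(24, 5) (r = Add(-3, Mul(Rational(1, 5), Add(16, 23))) = Add(-3, Mul(Rational(1, 5), 39)) = Add(-3, Rational(39, 5)) = Rational(24, 5) ≈ 4.8000)
Add(Mul(Mul(-5, Add(4, 6)), -13), r) = Add(Mul(Mul(-5, Add(4, 6)), -13), Rational(24, 5)) = Add(Mul(Mul(-5, 10), -13), Rational(24, 5)) = Add(Mul(-50, -13), Rational(24, 5)) = Add(650, Rational(24, 5)) = Rational(3274, 5)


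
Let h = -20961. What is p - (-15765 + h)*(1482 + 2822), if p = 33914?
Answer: 158102618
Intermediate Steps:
p - (-15765 + h)*(1482 + 2822) = 33914 - (-15765 - 20961)*(1482 + 2822) = 33914 - (-36726)*4304 = 33914 - 1*(-158068704) = 33914 + 158068704 = 158102618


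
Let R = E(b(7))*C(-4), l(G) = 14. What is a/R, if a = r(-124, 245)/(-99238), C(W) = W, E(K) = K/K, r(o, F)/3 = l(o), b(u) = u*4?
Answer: 21/198476 ≈ 0.00010581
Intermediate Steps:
b(u) = 4*u
r(o, F) = 42 (r(o, F) = 3*14 = 42)
E(K) = 1
a = -21/49619 (a = 42/(-99238) = 42*(-1/99238) = -21/49619 ≈ -0.00042323)
R = -4 (R = 1*(-4) = -4)
a/R = -21/49619/(-4) = -21/49619*(-1/4) = 21/198476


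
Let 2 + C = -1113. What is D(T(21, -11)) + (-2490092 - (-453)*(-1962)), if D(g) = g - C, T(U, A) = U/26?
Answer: -87821817/26 ≈ -3.3778e+6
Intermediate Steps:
C = -1115 (C = -2 - 1113 = -1115)
T(U, A) = U/26 (T(U, A) = U*(1/26) = U/26)
D(g) = 1115 + g (D(g) = g - 1*(-1115) = g + 1115 = 1115 + g)
D(T(21, -11)) + (-2490092 - (-453)*(-1962)) = (1115 + (1/26)*21) + (-2490092 - (-453)*(-1962)) = (1115 + 21/26) + (-2490092 - 1*888786) = 29011/26 + (-2490092 - 888786) = 29011/26 - 3378878 = -87821817/26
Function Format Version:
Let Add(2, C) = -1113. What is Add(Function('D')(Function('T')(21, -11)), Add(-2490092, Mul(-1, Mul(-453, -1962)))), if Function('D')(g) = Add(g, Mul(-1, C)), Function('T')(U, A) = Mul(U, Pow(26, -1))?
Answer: Rational(-87821817, 26) ≈ -3.3778e+6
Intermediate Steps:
C = -1115 (C = Add(-2, -1113) = -1115)
Function('T')(U, A) = Mul(Rational(1, 26), U) (Function('T')(U, A) = Mul(U, Rational(1, 26)) = Mul(Rational(1, 26), U))
Function('D')(g) = Add(1115, g) (Function('D')(g) = Add(g, Mul(-1, -1115)) = Add(g, 1115) = Add(1115, g))
Add(Function('D')(Function('T')(21, -11)), Add(-2490092, Mul(-1, Mul(-453, -1962)))) = Add(Add(1115, Mul(Rational(1, 26), 21)), Add(-2490092, Mul(-1, Mul(-453, -1962)))) = Add(Add(1115, Rational(21, 26)), Add(-2490092, Mul(-1, 888786))) = Add(Rational(29011, 26), Add(-2490092, -888786)) = Add(Rational(29011, 26), -3378878) = Rational(-87821817, 26)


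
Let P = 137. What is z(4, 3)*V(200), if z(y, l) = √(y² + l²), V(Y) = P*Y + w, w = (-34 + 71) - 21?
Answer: 137080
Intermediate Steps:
w = 16 (w = 37 - 21 = 16)
V(Y) = 16 + 137*Y (V(Y) = 137*Y + 16 = 16 + 137*Y)
z(y, l) = √(l² + y²)
z(4, 3)*V(200) = √(3² + 4²)*(16 + 137*200) = √(9 + 16)*(16 + 27400) = √25*27416 = 5*27416 = 137080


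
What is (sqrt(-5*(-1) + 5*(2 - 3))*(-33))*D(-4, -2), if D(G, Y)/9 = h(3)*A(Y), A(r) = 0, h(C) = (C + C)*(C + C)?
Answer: 0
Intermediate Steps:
h(C) = 4*C**2 (h(C) = (2*C)*(2*C) = 4*C**2)
D(G, Y) = 0 (D(G, Y) = 9*((4*3**2)*0) = 9*((4*9)*0) = 9*(36*0) = 9*0 = 0)
(sqrt(-5*(-1) + 5*(2 - 3))*(-33))*D(-4, -2) = (sqrt(-5*(-1) + 5*(2 - 3))*(-33))*0 = (sqrt(5 + 5*(-1))*(-33))*0 = (sqrt(5 - 5)*(-33))*0 = (sqrt(0)*(-33))*0 = (0*(-33))*0 = 0*0 = 0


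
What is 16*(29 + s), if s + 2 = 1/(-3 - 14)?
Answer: 7328/17 ≈ 431.06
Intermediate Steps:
s = -35/17 (s = -2 + 1/(-3 - 14) = -2 + 1/(-17) = -2 - 1/17 = -35/17 ≈ -2.0588)
16*(29 + s) = 16*(29 - 35/17) = 16*(458/17) = 7328/17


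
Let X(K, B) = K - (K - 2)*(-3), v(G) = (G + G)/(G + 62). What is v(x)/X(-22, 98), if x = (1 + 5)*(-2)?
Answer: 6/1175 ≈ 0.0051064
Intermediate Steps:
x = -12 (x = 6*(-2) = -12)
v(G) = 2*G/(62 + G) (v(G) = (2*G)/(62 + G) = 2*G/(62 + G))
X(K, B) = -6 + 4*K (X(K, B) = K - (-2 + K)*(-3) = K - (6 - 3*K) = K + (-6 + 3*K) = -6 + 4*K)
v(x)/X(-22, 98) = (2*(-12)/(62 - 12))/(-6 + 4*(-22)) = (2*(-12)/50)/(-6 - 88) = (2*(-12)*(1/50))/(-94) = -12/25*(-1/94) = 6/1175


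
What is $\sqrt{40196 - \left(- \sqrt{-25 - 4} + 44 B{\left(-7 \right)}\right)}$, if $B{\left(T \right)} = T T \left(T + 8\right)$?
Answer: $\sqrt{38040 + i \sqrt{29}} \approx 195.04 + 0.014 i$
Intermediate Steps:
$B{\left(T \right)} = T^{2} \left(8 + T\right)$
$\sqrt{40196 - \left(- \sqrt{-25 - 4} + 44 B{\left(-7 \right)}\right)} = \sqrt{40196 - \left(- \sqrt{-25 - 4} + 44 \left(-7\right)^{2} \left(8 - 7\right)\right)} = \sqrt{40196 - \left(- i \sqrt{29} + 44 \cdot 49 \cdot 1\right)} = \sqrt{40196 + \left(\left(-44\right) 49 + i \sqrt{29}\right)} = \sqrt{40196 - \left(2156 - i \sqrt{29}\right)} = \sqrt{38040 + i \sqrt{29}}$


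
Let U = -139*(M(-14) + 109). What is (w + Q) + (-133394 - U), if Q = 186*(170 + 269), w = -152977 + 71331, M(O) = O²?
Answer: -90991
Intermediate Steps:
w = -81646
Q = 81654 (Q = 186*439 = 81654)
U = -42395 (U = -139*((-14)² + 109) = -139*(196 + 109) = -139*305 = -42395)
(w + Q) + (-133394 - U) = (-81646 + 81654) + (-133394 - 1*(-42395)) = 8 + (-133394 + 42395) = 8 - 90999 = -90991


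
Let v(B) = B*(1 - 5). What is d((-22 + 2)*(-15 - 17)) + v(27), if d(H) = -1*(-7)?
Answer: -101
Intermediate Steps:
d(H) = 7
v(B) = -4*B (v(B) = B*(-4) = -4*B)
d((-22 + 2)*(-15 - 17)) + v(27) = 7 - 4*27 = 7 - 108 = -101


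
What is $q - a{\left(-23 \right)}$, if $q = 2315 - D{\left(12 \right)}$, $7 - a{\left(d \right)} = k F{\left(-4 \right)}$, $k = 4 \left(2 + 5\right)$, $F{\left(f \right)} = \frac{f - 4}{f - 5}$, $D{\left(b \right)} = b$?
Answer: $\frac{20888}{9} \approx 2320.9$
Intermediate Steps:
$F{\left(f \right)} = \frac{-4 + f}{-5 + f}$
$k = 28$ ($k = 4 \cdot 7 = 28$)
$a{\left(d \right)} = - \frac{161}{9}$ ($a{\left(d \right)} = 7 - 28 \frac{-4 - 4}{-5 - 4} = 7 - 28 \frac{1}{-9} \left(-8\right) = 7 - 28 \left(\left(- \frac{1}{9}\right) \left(-8\right)\right) = 7 - 28 \cdot \frac{8}{9} = 7 - \frac{224}{9} = - \frac{161}{9}$)
$q = 2303$ ($q = 2315 - 12 = 2303$)
$q - a{\left(-23 \right)} = 2303 - - \frac{161}{9} = 2303 + \frac{161}{9} = \frac{20888}{9}$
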